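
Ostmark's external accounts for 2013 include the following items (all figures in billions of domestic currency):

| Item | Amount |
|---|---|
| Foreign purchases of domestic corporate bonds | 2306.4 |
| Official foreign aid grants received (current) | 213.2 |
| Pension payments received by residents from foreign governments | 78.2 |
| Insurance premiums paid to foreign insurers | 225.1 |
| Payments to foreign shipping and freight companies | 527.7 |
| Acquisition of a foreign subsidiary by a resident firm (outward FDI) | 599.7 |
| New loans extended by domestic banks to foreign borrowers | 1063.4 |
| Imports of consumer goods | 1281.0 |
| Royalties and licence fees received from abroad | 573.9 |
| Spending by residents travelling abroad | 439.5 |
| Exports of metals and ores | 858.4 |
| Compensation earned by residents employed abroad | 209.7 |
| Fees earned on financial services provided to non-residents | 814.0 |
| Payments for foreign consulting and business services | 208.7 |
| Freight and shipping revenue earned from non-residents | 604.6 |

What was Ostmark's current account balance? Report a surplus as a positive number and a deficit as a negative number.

670.0

Goods: -1281.0 + 858.4 = -422.6
Services: -439.5 + 814.0 + 604.6 - 208.7 - 527.7 + 573.9 - 225.1 = 591.5
Primary income: 209.7
Secondary income: 213.2 + 78.2 = 291.4
Current account = (-422.6) + 591.5 + 209.7 + 291.4 = 670.0
(Excluded from the current account — financial account: foreign purchases of domestic corporate bonds 2306.4, acquisition of a foreign subsidiary by a resident firm (outward FDI) 599.7, new loans extended by domestic banks to foreign borrowers 1063.4.)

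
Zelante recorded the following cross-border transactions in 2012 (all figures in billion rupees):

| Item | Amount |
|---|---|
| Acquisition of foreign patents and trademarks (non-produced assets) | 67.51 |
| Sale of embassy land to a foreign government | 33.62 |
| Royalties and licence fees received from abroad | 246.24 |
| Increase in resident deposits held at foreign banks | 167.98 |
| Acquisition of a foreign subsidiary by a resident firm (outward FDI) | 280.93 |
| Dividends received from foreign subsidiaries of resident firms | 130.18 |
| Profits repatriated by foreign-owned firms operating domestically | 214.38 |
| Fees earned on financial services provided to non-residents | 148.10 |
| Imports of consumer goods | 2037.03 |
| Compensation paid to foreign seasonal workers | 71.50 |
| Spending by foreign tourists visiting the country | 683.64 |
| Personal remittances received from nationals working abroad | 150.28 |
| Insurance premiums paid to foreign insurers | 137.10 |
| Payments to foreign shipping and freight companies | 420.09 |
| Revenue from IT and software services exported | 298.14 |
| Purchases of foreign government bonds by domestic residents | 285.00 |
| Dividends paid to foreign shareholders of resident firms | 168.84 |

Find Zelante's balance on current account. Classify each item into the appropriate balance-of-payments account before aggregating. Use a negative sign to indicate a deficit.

Goods: -2037.03
Services: -420.09 + 683.64 - 137.10 + 246.24 + 298.14 + 148.10 = 818.93
Primary income: -71.50 + 130.18 - 214.38 - 168.84 = -324.54
Secondary income: 150.28
Current account = (-2037.03) + 818.93 + (-324.54) + 150.28 = -1392.36
(Excluded from the current account — capital account: acquisition of foreign patents and trademarks (non-produced assets) 67.51, sale of embassy land to a foreign government 33.62; financial account: increase in resident deposits held at foreign banks 167.98, acquisition of a foreign subsidiary by a resident firm (outward FDI) 280.93, purchases of foreign government bonds by domestic residents 285.00.)

-1392.36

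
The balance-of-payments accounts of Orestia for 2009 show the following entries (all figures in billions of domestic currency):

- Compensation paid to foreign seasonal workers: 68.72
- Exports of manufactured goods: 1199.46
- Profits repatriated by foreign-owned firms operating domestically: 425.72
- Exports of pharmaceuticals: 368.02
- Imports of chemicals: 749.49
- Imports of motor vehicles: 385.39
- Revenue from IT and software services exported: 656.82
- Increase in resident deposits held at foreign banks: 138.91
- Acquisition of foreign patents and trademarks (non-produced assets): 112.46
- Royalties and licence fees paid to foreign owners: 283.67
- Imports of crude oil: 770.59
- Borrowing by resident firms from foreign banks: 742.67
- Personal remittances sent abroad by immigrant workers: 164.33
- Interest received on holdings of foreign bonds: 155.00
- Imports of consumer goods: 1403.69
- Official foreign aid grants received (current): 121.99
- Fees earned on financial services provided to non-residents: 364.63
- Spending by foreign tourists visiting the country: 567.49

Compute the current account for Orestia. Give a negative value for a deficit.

-818.19

Goods: 368.02 - 749.49 + 1199.46 - 385.39 - 770.59 - 1403.69 = -1741.68
Services: 656.82 - 283.67 + 364.63 + 567.49 = 1305.27
Primary income: -425.72 - 68.72 + 155.00 = -339.44
Secondary income: 121.99 - 164.33 = -42.34
Current account = (-1741.68) + 1305.27 + (-339.44) + (-42.34) = -818.19
(Excluded from the current account — financial account: increase in resident deposits held at foreign banks 138.91, borrowing by resident firms from foreign banks 742.67; capital account: acquisition of foreign patents and trademarks (non-produced assets) 112.46.)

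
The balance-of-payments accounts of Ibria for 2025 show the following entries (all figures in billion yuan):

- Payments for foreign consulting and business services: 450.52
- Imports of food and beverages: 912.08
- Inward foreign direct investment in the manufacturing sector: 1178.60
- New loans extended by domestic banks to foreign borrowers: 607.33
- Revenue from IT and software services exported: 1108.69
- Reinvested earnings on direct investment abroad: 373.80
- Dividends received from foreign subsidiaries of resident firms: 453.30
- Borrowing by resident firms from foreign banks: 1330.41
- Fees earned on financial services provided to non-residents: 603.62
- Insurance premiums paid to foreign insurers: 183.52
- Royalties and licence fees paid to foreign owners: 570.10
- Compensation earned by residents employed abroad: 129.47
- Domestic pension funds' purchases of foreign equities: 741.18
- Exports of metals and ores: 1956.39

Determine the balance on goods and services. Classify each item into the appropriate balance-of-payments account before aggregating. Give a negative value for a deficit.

1552.48

Goods: -912.08 + 1956.39 = 1044.31
Services: 603.62 + 1108.69 - 183.52 - 570.10 - 450.52 = 508.17
Trade balance = 1044.31 + 508.17 = 1552.48
(Excluded from the trade balance — financial account: inward foreign direct investment in the manufacturing sector 1178.60, new loans extended by domestic banks to foreign borrowers 607.33, borrowing by resident firms from foreign banks 1330.41, domestic pension funds' purchases of foreign equities 741.18; primary income: reinvested earnings on direct investment abroad 373.80, dividends received from foreign subsidiaries of resident firms 453.30, compensation earned by residents employed abroad 129.47.)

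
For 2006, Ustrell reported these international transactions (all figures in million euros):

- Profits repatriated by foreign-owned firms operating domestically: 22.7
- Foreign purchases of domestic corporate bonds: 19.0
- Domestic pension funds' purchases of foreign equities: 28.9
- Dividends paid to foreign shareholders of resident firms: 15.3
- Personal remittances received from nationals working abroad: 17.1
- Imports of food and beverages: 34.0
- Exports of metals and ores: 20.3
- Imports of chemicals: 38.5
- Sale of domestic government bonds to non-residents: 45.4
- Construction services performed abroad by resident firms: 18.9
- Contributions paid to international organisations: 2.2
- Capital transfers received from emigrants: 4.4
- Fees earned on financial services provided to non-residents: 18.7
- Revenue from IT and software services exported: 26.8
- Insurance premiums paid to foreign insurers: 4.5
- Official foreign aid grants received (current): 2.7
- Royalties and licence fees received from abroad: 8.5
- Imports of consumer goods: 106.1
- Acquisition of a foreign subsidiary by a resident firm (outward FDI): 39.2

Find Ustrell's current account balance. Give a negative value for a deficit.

Goods: -34.0 - 106.1 - 38.5 + 20.3 = -158.3
Services: 26.8 + 18.9 + 18.7 + 8.5 - 4.5 = 68.4
Primary income: -22.7 - 15.3 = -38.0
Secondary income: -2.2 + 17.1 + 2.7 = 17.6
Current account = (-158.3) + 68.4 + (-38.0) + 17.6 = -110.3
(Excluded from the current account — financial account: foreign purchases of domestic corporate bonds 19.0, domestic pension funds' purchases of foreign equities 28.9, sale of domestic government bonds to non-residents 45.4, acquisition of a foreign subsidiary by a resident firm (outward FDI) 39.2; capital account: capital transfers received from emigrants 4.4.)

-110.3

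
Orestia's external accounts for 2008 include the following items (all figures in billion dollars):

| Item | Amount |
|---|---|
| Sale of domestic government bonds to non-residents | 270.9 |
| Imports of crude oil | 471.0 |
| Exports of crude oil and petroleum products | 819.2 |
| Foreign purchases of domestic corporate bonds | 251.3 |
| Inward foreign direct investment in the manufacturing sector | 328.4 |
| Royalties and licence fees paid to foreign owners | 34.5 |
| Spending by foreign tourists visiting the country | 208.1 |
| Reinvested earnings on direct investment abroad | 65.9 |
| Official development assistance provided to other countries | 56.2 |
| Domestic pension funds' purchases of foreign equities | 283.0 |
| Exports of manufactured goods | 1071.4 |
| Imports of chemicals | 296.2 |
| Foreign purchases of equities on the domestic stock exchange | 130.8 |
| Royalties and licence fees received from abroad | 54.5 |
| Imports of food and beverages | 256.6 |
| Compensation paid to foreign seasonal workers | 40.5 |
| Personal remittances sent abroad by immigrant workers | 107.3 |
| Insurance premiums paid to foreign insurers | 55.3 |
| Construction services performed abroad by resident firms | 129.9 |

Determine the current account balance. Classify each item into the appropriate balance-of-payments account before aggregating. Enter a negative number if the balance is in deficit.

1031.4

Goods: -296.2 - 256.6 + 1071.4 + 819.2 - 471.0 = 866.8
Services: 208.1 - 34.5 + 54.5 - 55.3 + 129.9 = 302.7
Primary income: -40.5 + 65.9 = 25.4
Secondary income: -107.3 - 56.2 = -163.5
Current account = 866.8 + 302.7 + 25.4 + (-163.5) = 1031.4
(Excluded from the current account — financial account: sale of domestic government bonds to non-residents 270.9, foreign purchases of domestic corporate bonds 251.3, inward foreign direct investment in the manufacturing sector 328.4, domestic pension funds' purchases of foreign equities 283.0, foreign purchases of equities on the domestic stock exchange 130.8.)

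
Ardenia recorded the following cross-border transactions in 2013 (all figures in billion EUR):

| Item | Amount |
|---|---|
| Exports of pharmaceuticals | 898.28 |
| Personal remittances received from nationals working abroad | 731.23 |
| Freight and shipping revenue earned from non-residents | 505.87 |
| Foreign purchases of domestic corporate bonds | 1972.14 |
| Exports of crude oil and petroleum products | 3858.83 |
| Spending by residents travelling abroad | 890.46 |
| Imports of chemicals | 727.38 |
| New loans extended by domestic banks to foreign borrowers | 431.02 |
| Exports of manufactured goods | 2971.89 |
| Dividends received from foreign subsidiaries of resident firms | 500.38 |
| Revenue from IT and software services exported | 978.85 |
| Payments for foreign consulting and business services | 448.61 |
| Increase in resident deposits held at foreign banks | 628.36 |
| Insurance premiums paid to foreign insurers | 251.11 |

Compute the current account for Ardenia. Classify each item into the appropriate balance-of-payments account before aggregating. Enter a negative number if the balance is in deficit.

8127.77

Goods: 2971.89 + 3858.83 + 898.28 - 727.38 = 7001.62
Services: 978.85 - 890.46 + 505.87 - 251.11 - 448.61 = -105.46
Primary income: 500.38
Secondary income: 731.23
Current account = 7001.62 + (-105.46) + 500.38 + 731.23 = 8127.77
(Excluded from the current account — financial account: foreign purchases of domestic corporate bonds 1972.14, new loans extended by domestic banks to foreign borrowers 431.02, increase in resident deposits held at foreign banks 628.36.)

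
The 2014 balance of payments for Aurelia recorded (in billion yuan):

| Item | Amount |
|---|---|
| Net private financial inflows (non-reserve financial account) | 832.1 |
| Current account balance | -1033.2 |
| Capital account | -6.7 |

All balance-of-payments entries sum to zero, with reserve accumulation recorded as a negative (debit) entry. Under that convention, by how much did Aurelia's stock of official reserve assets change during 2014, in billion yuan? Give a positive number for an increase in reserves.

-207.8

Official reserve transactions balance = -((-1033.2) + (-6.7) + 832.1) = 207.8
An accumulation of reserves is recorded as a debit (negative entry), so the change in the stock of reserves is the negative of that balance.
Change in official reserves = -(207.8) = -207.8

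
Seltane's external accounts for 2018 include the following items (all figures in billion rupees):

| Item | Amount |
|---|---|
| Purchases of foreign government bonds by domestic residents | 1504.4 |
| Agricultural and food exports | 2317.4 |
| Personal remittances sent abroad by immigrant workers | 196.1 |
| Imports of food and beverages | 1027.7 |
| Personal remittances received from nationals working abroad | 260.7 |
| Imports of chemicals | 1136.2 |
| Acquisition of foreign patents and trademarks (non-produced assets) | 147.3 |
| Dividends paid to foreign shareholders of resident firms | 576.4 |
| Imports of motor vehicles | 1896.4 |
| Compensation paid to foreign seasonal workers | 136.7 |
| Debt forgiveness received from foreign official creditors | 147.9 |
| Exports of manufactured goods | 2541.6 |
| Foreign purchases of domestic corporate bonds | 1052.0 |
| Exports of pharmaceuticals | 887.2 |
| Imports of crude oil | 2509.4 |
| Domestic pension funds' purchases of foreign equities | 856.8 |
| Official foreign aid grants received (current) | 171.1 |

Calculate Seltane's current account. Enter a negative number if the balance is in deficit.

Goods: 887.2 + 2541.6 - 1027.7 - 1896.4 + 2317.4 - 2509.4 - 1136.2 = -823.5
Primary income: -136.7 - 576.4 = -713.1
Secondary income: -196.1 + 260.7 + 171.1 = 235.7
Current account = (-823.5) + (-713.1) + 235.7 = -1300.9
(Excluded from the current account — financial account: purchases of foreign government bonds by domestic residents 1504.4, foreign purchases of domestic corporate bonds 1052.0, domestic pension funds' purchases of foreign equities 856.8; capital account: acquisition of foreign patents and trademarks (non-produced assets) 147.3, debt forgiveness received from foreign official creditors 147.9.)

-1300.9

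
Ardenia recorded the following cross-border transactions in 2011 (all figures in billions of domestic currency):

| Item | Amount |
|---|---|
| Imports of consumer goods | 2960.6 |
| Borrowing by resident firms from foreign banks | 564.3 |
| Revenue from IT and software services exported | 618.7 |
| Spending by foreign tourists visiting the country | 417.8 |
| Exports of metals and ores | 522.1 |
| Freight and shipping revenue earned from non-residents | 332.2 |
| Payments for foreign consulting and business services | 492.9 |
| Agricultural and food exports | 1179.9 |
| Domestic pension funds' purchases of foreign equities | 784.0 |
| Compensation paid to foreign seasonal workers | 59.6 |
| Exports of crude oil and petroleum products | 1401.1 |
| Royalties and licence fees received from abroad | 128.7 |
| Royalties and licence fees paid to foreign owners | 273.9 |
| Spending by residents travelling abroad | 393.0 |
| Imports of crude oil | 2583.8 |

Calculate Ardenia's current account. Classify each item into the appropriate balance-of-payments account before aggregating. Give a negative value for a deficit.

Goods: 522.1 - 2583.8 + 1401.1 - 2960.6 + 1179.9 = -2441.3
Services: 417.8 - 393.0 - 492.9 + 128.7 + 332.2 - 273.9 + 618.7 = 337.6
Primary income: -59.6
Current account = (-2441.3) + 337.6 + (-59.6) = -2163.3
(Excluded from the current account — financial account: borrowing by resident firms from foreign banks 564.3, domestic pension funds' purchases of foreign equities 784.0.)

-2163.3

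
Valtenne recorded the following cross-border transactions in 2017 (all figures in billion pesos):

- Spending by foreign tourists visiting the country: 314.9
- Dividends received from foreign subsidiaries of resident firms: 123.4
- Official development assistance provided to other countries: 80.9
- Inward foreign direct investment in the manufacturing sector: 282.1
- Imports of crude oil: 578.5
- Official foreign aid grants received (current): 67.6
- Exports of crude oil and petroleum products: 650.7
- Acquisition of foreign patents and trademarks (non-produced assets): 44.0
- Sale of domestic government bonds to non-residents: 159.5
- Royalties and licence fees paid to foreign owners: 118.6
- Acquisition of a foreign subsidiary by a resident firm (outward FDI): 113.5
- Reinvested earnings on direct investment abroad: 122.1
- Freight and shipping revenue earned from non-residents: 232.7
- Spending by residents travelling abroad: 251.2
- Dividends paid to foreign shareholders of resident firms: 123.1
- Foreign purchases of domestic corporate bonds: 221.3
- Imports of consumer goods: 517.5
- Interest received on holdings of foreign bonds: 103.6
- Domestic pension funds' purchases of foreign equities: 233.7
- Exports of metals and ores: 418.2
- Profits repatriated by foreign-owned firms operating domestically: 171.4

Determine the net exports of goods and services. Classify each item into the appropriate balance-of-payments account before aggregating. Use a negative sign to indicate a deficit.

150.7

Goods: -517.5 - 578.5 + 418.2 + 650.7 = -27.1
Services: -118.6 + 314.9 - 251.2 + 232.7 = 177.8
Trade balance = -27.1 + 177.8 = 150.7
(Excluded from the trade balance — primary income: dividends received from foreign subsidiaries of resident firms 123.4, reinvested earnings on direct investment abroad 122.1, dividends paid to foreign shareholders of resident firms 123.1, interest received on holdings of foreign bonds 103.6, profits repatriated by foreign-owned firms operating domestically 171.4; secondary income: official development assistance provided to other countries 80.9, official foreign aid grants received (current) 67.6; financial account: inward foreign direct investment in the manufacturing sector 282.1, sale of domestic government bonds to non-residents 159.5, acquisition of a foreign subsidiary by a resident firm (outward FDI) 113.5, foreign purchases of domestic corporate bonds 221.3, domestic pension funds' purchases of foreign equities 233.7; capital account: acquisition of foreign patents and trademarks (non-produced assets) 44.0.)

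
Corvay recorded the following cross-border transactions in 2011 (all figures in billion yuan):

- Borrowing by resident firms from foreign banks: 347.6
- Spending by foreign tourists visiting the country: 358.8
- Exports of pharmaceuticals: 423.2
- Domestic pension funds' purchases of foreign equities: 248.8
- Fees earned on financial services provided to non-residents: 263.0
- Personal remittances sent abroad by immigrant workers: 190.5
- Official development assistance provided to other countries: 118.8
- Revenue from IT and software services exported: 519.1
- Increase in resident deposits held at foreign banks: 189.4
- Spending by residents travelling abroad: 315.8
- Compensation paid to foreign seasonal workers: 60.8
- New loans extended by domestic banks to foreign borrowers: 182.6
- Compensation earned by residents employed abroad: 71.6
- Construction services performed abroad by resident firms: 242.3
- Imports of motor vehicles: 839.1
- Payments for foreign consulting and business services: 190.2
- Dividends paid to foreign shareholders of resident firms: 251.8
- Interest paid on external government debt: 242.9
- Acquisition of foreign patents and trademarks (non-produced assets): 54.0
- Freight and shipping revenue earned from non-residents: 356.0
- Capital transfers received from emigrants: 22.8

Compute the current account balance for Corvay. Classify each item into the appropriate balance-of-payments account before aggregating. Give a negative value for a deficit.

24.1

Goods: -839.1 + 423.2 = -415.9
Services: 242.3 + 356.0 - 315.8 + 358.8 + 263.0 - 190.2 + 519.1 = 1233.2
Primary income: -242.9 - 60.8 + 71.6 - 251.8 = -483.9
Secondary income: -190.5 - 118.8 = -309.3
Current account = (-415.9) + 1233.2 + (-483.9) + (-309.3) = 24.1
(Excluded from the current account — financial account: borrowing by resident firms from foreign banks 347.6, domestic pension funds' purchases of foreign equities 248.8, increase in resident deposits held at foreign banks 189.4, new loans extended by domestic banks to foreign borrowers 182.6; capital account: acquisition of foreign patents and trademarks (non-produced assets) 54.0, capital transfers received from emigrants 22.8.)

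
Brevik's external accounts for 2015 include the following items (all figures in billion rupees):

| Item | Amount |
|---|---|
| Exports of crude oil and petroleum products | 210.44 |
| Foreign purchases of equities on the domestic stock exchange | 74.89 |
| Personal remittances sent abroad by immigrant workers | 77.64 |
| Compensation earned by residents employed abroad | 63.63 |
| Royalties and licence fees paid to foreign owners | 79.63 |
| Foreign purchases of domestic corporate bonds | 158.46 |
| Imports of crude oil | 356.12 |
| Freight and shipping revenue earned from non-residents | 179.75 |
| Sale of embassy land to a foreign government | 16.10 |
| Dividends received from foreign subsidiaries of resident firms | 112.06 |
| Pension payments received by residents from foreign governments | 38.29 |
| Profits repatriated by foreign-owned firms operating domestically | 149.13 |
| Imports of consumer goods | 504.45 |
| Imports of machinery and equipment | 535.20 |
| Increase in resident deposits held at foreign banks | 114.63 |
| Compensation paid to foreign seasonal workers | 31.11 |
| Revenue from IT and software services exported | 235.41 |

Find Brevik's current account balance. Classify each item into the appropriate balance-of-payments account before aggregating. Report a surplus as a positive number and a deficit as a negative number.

-893.70

Goods: -356.12 + 210.44 - 535.20 - 504.45 = -1185.33
Services: 179.75 + 235.41 - 79.63 = 335.53
Primary income: 63.63 + 112.06 - 149.13 - 31.11 = -4.55
Secondary income: 38.29 - 77.64 = -39.35
Current account = (-1185.33) + 335.53 + (-4.55) + (-39.35) = -893.70
(Excluded from the current account — financial account: foreign purchases of equities on the domestic stock exchange 74.89, foreign purchases of domestic corporate bonds 158.46, increase in resident deposits held at foreign banks 114.63; capital account: sale of embassy land to a foreign government 16.10.)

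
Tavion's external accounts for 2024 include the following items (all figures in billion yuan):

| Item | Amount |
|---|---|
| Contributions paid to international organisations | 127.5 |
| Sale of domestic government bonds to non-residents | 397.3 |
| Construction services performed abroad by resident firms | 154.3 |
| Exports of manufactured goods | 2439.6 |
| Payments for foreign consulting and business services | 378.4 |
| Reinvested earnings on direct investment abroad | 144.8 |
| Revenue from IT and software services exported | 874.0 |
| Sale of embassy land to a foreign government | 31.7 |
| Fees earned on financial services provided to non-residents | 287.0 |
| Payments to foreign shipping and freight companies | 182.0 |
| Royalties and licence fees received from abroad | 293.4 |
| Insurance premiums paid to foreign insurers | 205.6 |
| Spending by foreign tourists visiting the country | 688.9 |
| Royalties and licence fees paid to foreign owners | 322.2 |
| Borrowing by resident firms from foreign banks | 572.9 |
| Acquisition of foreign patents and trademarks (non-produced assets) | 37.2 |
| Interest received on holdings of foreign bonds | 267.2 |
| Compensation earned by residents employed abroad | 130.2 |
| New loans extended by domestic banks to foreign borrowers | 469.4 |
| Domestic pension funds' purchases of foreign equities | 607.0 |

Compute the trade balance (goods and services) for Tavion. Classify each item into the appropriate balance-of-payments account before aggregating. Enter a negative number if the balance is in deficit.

3649.0

Goods: 2439.6
Services: 874.0 + 688.9 - 205.6 - 378.4 + 154.3 - 322.2 + 287.0 - 182.0 + 293.4 = 1209.4
Trade balance = 2439.6 + 1209.4 = 3649.0
(Excluded from the trade balance — secondary income: contributions paid to international organisations 127.5; financial account: sale of domestic government bonds to non-residents 397.3, borrowing by resident firms from foreign banks 572.9, new loans extended by domestic banks to foreign borrowers 469.4, domestic pension funds' purchases of foreign equities 607.0; primary income: reinvested earnings on direct investment abroad 144.8, interest received on holdings of foreign bonds 267.2, compensation earned by residents employed abroad 130.2; capital account: sale of embassy land to a foreign government 31.7, acquisition of foreign patents and trademarks (non-produced assets) 37.2.)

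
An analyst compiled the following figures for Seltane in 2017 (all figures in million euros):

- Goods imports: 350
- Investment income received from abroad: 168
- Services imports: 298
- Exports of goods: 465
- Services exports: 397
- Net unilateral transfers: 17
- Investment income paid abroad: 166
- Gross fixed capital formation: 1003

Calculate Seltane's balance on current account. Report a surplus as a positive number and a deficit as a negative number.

Goods balance = 465 - 350 = 115
Services balance = 397 - 298 = 99
Trade balance (goods + services) = 115 + 99 = 214
Net primary income = 168 - 166 = 2
Net secondary income = 17
Current account = 214 + 2 + 17 = 233

233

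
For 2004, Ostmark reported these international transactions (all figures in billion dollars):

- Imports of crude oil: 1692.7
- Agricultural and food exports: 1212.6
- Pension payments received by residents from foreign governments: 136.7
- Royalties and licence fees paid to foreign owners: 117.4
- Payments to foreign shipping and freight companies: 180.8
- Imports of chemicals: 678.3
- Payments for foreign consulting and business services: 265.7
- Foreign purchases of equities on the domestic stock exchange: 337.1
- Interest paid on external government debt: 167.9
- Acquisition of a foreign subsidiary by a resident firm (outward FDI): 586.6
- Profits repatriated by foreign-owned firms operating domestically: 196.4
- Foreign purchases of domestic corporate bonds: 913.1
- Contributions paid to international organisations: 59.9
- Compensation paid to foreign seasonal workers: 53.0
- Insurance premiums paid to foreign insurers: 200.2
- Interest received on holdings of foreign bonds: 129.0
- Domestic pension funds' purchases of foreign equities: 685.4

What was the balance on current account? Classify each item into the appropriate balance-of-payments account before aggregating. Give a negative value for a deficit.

-2134.0

Goods: 1212.6 - 678.3 - 1692.7 = -1158.4
Services: -265.7 - 180.8 - 117.4 - 200.2 = -764.1
Primary income: -167.9 - 53.0 + 129.0 - 196.4 = -288.3
Secondary income: -59.9 + 136.7 = 76.8
Current account = (-1158.4) + (-764.1) + (-288.3) + 76.8 = -2134.0
(Excluded from the current account — financial account: foreign purchases of equities on the domestic stock exchange 337.1, acquisition of a foreign subsidiary by a resident firm (outward FDI) 586.6, foreign purchases of domestic corporate bonds 913.1, domestic pension funds' purchases of foreign equities 685.4.)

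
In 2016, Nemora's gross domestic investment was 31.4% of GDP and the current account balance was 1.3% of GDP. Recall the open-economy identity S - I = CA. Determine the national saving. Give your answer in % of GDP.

32.7

S = I + CA = 31.4 + 1.3 = 32.7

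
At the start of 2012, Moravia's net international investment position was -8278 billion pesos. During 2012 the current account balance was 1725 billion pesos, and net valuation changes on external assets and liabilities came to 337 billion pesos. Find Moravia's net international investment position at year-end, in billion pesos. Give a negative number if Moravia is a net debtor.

-6216

Change in NIIP = current account + net valuation change = 1725 + 337 = 2062
End-of-year NIIP = -8278 + 2062 = -6216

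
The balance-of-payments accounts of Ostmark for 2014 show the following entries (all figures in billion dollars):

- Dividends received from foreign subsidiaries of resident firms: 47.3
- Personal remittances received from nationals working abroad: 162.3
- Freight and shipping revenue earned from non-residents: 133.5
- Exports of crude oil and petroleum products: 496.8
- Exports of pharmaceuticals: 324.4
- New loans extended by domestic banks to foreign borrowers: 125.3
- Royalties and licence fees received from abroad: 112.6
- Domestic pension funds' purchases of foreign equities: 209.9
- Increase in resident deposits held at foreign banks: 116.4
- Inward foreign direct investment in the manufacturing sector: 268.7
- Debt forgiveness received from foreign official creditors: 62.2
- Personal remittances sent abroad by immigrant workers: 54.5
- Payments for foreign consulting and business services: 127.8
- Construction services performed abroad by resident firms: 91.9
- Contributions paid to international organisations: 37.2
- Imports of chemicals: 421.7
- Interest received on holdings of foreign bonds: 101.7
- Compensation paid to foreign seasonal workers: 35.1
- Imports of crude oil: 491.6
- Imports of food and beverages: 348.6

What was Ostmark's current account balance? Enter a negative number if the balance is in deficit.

Goods: 324.4 - 348.6 + 496.8 - 491.6 - 421.7 = -440.7
Services: 112.6 + 133.5 + 91.9 - 127.8 = 210.2
Primary income: -35.1 + 47.3 + 101.7 = 113.9
Secondary income: -54.5 - 37.2 + 162.3 = 70.6
Current account = (-440.7) + 210.2 + 113.9 + 70.6 = -46.0
(Excluded from the current account — financial account: new loans extended by domestic banks to foreign borrowers 125.3, domestic pension funds' purchases of foreign equities 209.9, increase in resident deposits held at foreign banks 116.4, inward foreign direct investment in the manufacturing sector 268.7; capital account: debt forgiveness received from foreign official creditors 62.2.)

-46.0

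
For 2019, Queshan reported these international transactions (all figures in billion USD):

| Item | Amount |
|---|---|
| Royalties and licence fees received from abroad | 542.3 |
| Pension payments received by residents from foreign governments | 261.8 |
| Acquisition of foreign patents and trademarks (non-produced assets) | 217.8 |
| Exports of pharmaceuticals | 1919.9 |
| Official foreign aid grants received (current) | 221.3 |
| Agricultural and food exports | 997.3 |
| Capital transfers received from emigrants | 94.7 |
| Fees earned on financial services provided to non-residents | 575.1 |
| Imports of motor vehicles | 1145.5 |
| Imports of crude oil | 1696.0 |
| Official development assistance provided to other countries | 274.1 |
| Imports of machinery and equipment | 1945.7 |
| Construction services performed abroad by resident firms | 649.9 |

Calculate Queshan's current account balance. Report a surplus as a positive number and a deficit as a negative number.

Goods: -1945.7 + 997.3 + 1919.9 - 1145.5 - 1696.0 = -1870.0
Services: 649.9 + 542.3 + 575.1 = 1767.3
Secondary income: 221.3 + 261.8 - 274.1 = 209.0
Current account = (-1870.0) + 1767.3 + 209.0 = 106.3
(Excluded from the current account — capital account: acquisition of foreign patents and trademarks (non-produced assets) 217.8, capital transfers received from emigrants 94.7.)

106.3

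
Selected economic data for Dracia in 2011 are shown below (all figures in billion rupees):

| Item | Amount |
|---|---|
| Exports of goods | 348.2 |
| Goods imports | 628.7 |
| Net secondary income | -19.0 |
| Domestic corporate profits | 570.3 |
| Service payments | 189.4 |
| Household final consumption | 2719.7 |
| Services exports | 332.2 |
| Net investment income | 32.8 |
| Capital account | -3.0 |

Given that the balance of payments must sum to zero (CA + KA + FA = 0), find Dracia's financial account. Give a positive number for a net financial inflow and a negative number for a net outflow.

126.9

Goods balance = 348.2 - 628.7 = -280.5
Services balance = 332.2 - 189.4 = 142.8
Trade balance (goods + services) = -280.5 + 142.8 = -137.7
Net primary income = 32.8
Net secondary income = -19.0
Current account = -137.7 + 32.8 + (-19.0) = -123.9
Financial account = -(-123.9 + (-3.0)) = 126.9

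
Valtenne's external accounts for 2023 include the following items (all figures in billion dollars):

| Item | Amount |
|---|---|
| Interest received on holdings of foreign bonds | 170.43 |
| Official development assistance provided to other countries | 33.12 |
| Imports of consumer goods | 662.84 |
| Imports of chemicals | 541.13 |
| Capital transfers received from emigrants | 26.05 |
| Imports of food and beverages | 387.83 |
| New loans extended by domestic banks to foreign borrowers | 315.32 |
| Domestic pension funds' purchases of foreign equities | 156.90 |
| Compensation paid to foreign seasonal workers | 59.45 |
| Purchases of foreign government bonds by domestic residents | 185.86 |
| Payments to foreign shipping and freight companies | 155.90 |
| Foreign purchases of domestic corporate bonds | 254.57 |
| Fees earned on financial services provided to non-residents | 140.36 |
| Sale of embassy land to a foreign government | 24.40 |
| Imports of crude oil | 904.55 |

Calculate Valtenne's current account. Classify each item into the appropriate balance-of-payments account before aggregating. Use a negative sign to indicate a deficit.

-2434.03

Goods: -662.84 - 541.13 - 387.83 - 904.55 = -2496.35
Services: 140.36 - 155.90 = -15.54
Primary income: -59.45 + 170.43 = 110.98
Secondary income: -33.12
Current account = (-2496.35) + (-15.54) + 110.98 + (-33.12) = -2434.03
(Excluded from the current account — capital account: capital transfers received from emigrants 26.05, sale of embassy land to a foreign government 24.40; financial account: new loans extended by domestic banks to foreign borrowers 315.32, domestic pension funds' purchases of foreign equities 156.90, purchases of foreign government bonds by domestic residents 185.86, foreign purchases of domestic corporate bonds 254.57.)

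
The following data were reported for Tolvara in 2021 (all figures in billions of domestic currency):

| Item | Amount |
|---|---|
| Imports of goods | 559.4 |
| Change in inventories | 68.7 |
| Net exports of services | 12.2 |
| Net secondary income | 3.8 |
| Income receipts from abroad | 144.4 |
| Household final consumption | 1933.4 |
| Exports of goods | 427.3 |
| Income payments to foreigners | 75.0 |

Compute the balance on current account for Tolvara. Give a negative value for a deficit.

-46.7

Goods balance = 427.3 - 559.4 = -132.1
Services balance = 12.2
Trade balance (goods + services) = -132.1 + 12.2 = -119.9
Net primary income = 144.4 - 75.0 = 69.4
Net secondary income = 3.8
Current account = -119.9 + 69.4 + 3.8 = -46.7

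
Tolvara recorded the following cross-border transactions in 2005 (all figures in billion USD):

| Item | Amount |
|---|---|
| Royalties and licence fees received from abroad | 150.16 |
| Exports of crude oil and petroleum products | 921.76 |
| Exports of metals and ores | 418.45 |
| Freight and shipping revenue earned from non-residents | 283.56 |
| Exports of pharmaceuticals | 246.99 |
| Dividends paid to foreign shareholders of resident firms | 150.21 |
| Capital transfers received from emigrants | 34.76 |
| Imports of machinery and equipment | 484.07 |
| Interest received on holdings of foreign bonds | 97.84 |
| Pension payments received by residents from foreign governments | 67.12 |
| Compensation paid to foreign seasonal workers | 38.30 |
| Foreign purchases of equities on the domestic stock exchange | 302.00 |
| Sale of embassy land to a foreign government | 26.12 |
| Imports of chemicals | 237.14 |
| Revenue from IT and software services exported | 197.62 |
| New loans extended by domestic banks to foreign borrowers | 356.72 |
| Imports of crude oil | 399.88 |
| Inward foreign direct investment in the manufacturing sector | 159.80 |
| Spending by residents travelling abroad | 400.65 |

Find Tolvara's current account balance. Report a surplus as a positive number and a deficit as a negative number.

Goods: -484.07 + 246.99 + 921.76 - 237.14 - 399.88 + 418.45 = 466.11
Services: 150.16 + 197.62 + 283.56 - 400.65 = 230.69
Primary income: -38.30 + 97.84 - 150.21 = -90.67
Secondary income: 67.12
Current account = 466.11 + 230.69 + (-90.67) + 67.12 = 673.25
(Excluded from the current account — capital account: capital transfers received from emigrants 34.76, sale of embassy land to a foreign government 26.12; financial account: foreign purchases of equities on the domestic stock exchange 302.00, new loans extended by domestic banks to foreign borrowers 356.72, inward foreign direct investment in the manufacturing sector 159.80.)

673.25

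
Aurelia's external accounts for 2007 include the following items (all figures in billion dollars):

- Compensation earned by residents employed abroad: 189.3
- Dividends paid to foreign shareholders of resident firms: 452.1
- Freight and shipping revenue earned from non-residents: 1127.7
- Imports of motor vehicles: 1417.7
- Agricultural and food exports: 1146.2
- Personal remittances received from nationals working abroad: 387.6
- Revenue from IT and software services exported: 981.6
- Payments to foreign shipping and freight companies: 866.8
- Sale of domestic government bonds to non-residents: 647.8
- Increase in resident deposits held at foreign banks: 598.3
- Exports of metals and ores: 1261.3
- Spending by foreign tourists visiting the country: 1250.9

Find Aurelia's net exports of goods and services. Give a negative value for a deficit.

Goods: 1261.3 + 1146.2 - 1417.7 = 989.8
Services: 1250.9 + 1127.7 - 866.8 + 981.6 = 2493.4
Trade balance = 989.8 + 2493.4 = 3483.2
(Excluded from the trade balance — primary income: compensation earned by residents employed abroad 189.3, dividends paid to foreign shareholders of resident firms 452.1; secondary income: personal remittances received from nationals working abroad 387.6; financial account: sale of domestic government bonds to non-residents 647.8, increase in resident deposits held at foreign banks 598.3.)

3483.2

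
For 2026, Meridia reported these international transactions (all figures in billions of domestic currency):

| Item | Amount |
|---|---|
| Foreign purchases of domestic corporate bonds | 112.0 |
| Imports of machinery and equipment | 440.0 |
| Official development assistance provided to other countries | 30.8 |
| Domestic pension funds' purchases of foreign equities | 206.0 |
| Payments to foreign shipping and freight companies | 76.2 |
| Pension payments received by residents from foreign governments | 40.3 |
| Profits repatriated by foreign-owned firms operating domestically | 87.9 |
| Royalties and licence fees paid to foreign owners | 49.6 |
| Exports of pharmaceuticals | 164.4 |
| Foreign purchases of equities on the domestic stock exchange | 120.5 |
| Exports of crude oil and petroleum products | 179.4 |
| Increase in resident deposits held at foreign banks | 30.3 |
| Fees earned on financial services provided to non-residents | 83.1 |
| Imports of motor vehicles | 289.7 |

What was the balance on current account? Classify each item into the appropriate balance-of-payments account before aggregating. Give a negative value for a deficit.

Goods: 179.4 - 289.7 - 440.0 + 164.4 = -385.9
Services: 83.1 - 76.2 - 49.6 = -42.7
Primary income: -87.9
Secondary income: -30.8 + 40.3 = 9.5
Current account = (-385.9) + (-42.7) + (-87.9) + 9.5 = -507.0
(Excluded from the current account — financial account: foreign purchases of domestic corporate bonds 112.0, domestic pension funds' purchases of foreign equities 206.0, foreign purchases of equities on the domestic stock exchange 120.5, increase in resident deposits held at foreign banks 30.3.)

-507.0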